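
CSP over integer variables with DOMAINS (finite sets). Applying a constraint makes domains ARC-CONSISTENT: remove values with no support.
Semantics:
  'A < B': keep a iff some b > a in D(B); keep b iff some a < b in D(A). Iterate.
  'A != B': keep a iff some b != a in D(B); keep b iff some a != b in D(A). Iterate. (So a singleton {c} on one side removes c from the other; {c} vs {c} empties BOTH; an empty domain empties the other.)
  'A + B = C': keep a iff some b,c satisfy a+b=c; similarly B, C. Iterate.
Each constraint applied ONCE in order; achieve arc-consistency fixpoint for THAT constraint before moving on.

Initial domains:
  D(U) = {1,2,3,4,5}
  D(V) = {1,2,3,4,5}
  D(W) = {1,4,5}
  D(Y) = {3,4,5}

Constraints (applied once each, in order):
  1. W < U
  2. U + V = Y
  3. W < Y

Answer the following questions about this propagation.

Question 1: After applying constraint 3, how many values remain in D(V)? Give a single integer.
Answer: 3

Derivation:
Constraint 1 (W < U) on D(W)={1,4,5} D(U)={1,2,3,4,5}: W {1,4,5}->{1,4}; U {1,2,3,4,5}->{2,3,4,5}
Constraint 2 (U + V = Y) on D(U)={2,3,4,5} D(V)={1,2,3,4,5} D(Y)={3,4,5}: U {2,3,4,5}->{2,3,4}; V {1,2,3,4,5}->{1,2,3}
Constraint 3 (W < Y) on D(W)={1,4} D(Y)={3,4,5}: no change
So after constraint 3: D(V)={1,2,3}, size = 3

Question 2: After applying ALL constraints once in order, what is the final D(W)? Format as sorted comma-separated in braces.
Answer: {1,4}

Derivation:
Constraint 1 (W < U) on D(W)={1,4,5} D(U)={1,2,3,4,5}: W {1,4,5}->{1,4}; U {1,2,3,4,5}->{2,3,4,5}
Constraint 2 (U + V = Y) on D(U)={2,3,4,5} D(V)={1,2,3,4,5} D(Y)={3,4,5}: U {2,3,4,5}->{2,3,4}; V {1,2,3,4,5}->{1,2,3}
Constraint 3 (W < Y) on D(W)={1,4} D(Y)={3,4,5}: no change
So after all 3 constraints: D(W) = {1,4}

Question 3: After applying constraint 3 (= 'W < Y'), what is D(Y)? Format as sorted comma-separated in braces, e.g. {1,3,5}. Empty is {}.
Answer: {3,4,5}

Derivation:
Constraint 1 (W < U) on D(W)={1,4,5} D(U)={1,2,3,4,5}: W {1,4,5}->{1,4}; U {1,2,3,4,5}->{2,3,4,5}
Constraint 2 (U + V = Y) on D(U)={2,3,4,5} D(V)={1,2,3,4,5} D(Y)={3,4,5}: U {2,3,4,5}->{2,3,4}; V {1,2,3,4,5}->{1,2,3}
Constraint 3 (W < Y) on D(W)={1,4} D(Y)={3,4,5}: no change
So after constraint 3: D(Y) = {3,4,5}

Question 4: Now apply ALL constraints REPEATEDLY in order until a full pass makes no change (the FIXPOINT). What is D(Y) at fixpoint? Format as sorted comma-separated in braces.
pass 0 (initial): D(Y)={3,4,5}
pass 1: U {1,2,3,4,5}->{2,3,4}; V {1,2,3,4,5}->{1,2,3}; W {1,4,5}->{1,4}
pass 2: W {1,4}->{1}
pass 3: no change
Fixpoint after 3 passes: D(Y) = {3,4,5}

Answer: {3,4,5}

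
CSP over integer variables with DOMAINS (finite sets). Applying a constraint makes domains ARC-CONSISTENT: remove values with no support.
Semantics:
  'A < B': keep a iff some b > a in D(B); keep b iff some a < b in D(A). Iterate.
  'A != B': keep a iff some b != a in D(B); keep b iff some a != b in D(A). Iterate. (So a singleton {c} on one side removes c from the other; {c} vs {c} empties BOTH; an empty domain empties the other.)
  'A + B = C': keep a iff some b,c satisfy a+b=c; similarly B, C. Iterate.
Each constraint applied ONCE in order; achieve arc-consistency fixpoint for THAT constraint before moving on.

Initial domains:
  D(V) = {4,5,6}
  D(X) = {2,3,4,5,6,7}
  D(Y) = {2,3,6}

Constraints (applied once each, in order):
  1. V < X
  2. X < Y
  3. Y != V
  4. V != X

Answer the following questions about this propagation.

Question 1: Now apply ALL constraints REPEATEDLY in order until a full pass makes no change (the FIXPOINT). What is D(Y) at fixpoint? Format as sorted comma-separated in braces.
Answer: {6}

Derivation:
pass 0 (initial): D(Y)={2,3,6}
pass 1: V {4,5,6}->{4}; X {2,3,4,5,6,7}->{5}; Y {2,3,6}->{6}
pass 2: no change
Fixpoint after 2 passes: D(Y) = {6}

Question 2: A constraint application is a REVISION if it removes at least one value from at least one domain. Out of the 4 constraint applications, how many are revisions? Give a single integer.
Answer: 4

Derivation:
Constraint 1 (V < X) on D(V)={4,5,6} D(X)={2,3,4,5,6,7}: X {2,3,4,5,6,7}->{5,6,7} => REVISION
Constraint 2 (X < Y) on D(X)={5,6,7} D(Y)={2,3,6}: X {5,6,7}->{5}; Y {2,3,6}->{6} => REVISION
Constraint 3 (Y != V) on D(Y)={6} D(V)={4,5,6}: V {4,5,6}->{4,5} => REVISION
Constraint 4 (V != X) on D(V)={4,5} D(X)={5}: V {4,5}->{4} => REVISION
Total revisions = 4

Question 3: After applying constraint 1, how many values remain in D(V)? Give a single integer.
Constraint 1 (V < X) on D(V)={4,5,6} D(X)={2,3,4,5,6,7}: X {2,3,4,5,6,7}->{5,6,7}
So after constraint 1: D(V)={4,5,6}, size = 3

Answer: 3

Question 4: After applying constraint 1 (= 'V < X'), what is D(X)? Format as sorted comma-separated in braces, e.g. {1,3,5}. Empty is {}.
Answer: {5,6,7}

Derivation:
Constraint 1 (V < X) on D(V)={4,5,6} D(X)={2,3,4,5,6,7}: X {2,3,4,5,6,7}->{5,6,7}
So after constraint 1: D(X) = {5,6,7}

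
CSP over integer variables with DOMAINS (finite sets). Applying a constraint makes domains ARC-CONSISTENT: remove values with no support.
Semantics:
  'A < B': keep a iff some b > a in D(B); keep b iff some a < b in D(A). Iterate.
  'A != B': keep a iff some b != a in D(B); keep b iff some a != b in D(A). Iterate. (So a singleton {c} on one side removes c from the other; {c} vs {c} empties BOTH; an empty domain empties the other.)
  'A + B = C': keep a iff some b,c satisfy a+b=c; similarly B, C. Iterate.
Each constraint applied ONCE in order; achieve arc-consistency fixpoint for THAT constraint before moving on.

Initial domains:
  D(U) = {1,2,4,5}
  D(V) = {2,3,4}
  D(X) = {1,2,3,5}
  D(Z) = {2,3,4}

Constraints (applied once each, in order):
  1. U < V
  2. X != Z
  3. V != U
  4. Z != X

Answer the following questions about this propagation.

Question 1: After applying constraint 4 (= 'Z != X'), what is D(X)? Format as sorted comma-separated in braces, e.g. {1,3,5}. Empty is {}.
Constraint 1 (U < V) on D(U)={1,2,4,5} D(V)={2,3,4}: U {1,2,4,5}->{1,2}
Constraint 2 (X != Z) on D(X)={1,2,3,5} D(Z)={2,3,4}: no change
Constraint 3 (V != U) on D(V)={2,3,4} D(U)={1,2}: no change
Constraint 4 (Z != X) on D(Z)={2,3,4} D(X)={1,2,3,5}: no change
So after constraint 4: D(X) = {1,2,3,5}

Answer: {1,2,3,5}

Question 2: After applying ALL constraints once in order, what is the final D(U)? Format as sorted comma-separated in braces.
Answer: {1,2}

Derivation:
Constraint 1 (U < V) on D(U)={1,2,4,5} D(V)={2,3,4}: U {1,2,4,5}->{1,2}
Constraint 2 (X != Z) on D(X)={1,2,3,5} D(Z)={2,3,4}: no change
Constraint 3 (V != U) on D(V)={2,3,4} D(U)={1,2}: no change
Constraint 4 (Z != X) on D(Z)={2,3,4} D(X)={1,2,3,5}: no change
So after all 4 constraints: D(U) = {1,2}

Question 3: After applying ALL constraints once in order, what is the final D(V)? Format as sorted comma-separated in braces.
Answer: {2,3,4}

Derivation:
Constraint 1 (U < V) on D(U)={1,2,4,5} D(V)={2,3,4}: U {1,2,4,5}->{1,2}
Constraint 2 (X != Z) on D(X)={1,2,3,5} D(Z)={2,3,4}: no change
Constraint 3 (V != U) on D(V)={2,3,4} D(U)={1,2}: no change
Constraint 4 (Z != X) on D(Z)={2,3,4} D(X)={1,2,3,5}: no change
So after all 4 constraints: D(V) = {2,3,4}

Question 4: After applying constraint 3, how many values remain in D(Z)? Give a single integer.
Constraint 1 (U < V) on D(U)={1,2,4,5} D(V)={2,3,4}: U {1,2,4,5}->{1,2}
Constraint 2 (X != Z) on D(X)={1,2,3,5} D(Z)={2,3,4}: no change
Constraint 3 (V != U) on D(V)={2,3,4} D(U)={1,2}: no change
So after constraint 3: D(Z)={2,3,4}, size = 3

Answer: 3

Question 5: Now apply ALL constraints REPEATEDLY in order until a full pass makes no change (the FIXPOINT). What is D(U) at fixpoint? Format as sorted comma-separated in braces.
Answer: {1,2}

Derivation:
pass 0 (initial): D(U)={1,2,4,5}
pass 1: U {1,2,4,5}->{1,2}
pass 2: no change
Fixpoint after 2 passes: D(U) = {1,2}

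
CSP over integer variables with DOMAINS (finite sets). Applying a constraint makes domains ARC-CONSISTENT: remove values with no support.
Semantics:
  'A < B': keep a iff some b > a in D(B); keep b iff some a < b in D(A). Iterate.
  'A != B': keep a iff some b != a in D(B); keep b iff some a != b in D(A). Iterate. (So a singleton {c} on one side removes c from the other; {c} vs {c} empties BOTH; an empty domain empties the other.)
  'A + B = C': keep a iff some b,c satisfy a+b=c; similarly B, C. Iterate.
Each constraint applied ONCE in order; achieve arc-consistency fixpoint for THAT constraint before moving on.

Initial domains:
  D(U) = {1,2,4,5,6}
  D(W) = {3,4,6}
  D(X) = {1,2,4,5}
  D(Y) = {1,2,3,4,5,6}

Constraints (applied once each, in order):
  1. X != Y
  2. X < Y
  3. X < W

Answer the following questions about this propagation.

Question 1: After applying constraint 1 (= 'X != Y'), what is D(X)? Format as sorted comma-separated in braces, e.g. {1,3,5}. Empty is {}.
Answer: {1,2,4,5}

Derivation:
Constraint 1 (X != Y) on D(X)={1,2,4,5} D(Y)={1,2,3,4,5,6}: no change
So after constraint 1: D(X) = {1,2,4,5}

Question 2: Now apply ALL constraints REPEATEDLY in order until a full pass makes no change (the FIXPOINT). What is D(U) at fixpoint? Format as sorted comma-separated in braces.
Answer: {1,2,4,5,6}

Derivation:
pass 0 (initial): D(U)={1,2,4,5,6}
pass 1: Y {1,2,3,4,5,6}->{2,3,4,5,6}
pass 2: no change
Fixpoint after 2 passes: D(U) = {1,2,4,5,6}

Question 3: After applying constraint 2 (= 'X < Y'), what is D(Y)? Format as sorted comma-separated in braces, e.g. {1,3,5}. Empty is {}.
Constraint 1 (X != Y) on D(X)={1,2,4,5} D(Y)={1,2,3,4,5,6}: no change
Constraint 2 (X < Y) on D(X)={1,2,4,5} D(Y)={1,2,3,4,5,6}: Y {1,2,3,4,5,6}->{2,3,4,5,6}
So after constraint 2: D(Y) = {2,3,4,5,6}

Answer: {2,3,4,5,6}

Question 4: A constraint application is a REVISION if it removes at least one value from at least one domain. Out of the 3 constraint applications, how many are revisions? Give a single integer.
Answer: 1

Derivation:
Constraint 1 (X != Y) on D(X)={1,2,4,5} D(Y)={1,2,3,4,5,6}: no change => not a revision
Constraint 2 (X < Y) on D(X)={1,2,4,5} D(Y)={1,2,3,4,5,6}: Y {1,2,3,4,5,6}->{2,3,4,5,6} => REVISION
Constraint 3 (X < W) on D(X)={1,2,4,5} D(W)={3,4,6}: no change => not a revision
Total revisions = 1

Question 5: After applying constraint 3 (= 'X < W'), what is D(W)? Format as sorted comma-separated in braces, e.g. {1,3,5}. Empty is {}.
Answer: {3,4,6}

Derivation:
Constraint 1 (X != Y) on D(X)={1,2,4,5} D(Y)={1,2,3,4,5,6}: no change
Constraint 2 (X < Y) on D(X)={1,2,4,5} D(Y)={1,2,3,4,5,6}: Y {1,2,3,4,5,6}->{2,3,4,5,6}
Constraint 3 (X < W) on D(X)={1,2,4,5} D(W)={3,4,6}: no change
So after constraint 3: D(W) = {3,4,6}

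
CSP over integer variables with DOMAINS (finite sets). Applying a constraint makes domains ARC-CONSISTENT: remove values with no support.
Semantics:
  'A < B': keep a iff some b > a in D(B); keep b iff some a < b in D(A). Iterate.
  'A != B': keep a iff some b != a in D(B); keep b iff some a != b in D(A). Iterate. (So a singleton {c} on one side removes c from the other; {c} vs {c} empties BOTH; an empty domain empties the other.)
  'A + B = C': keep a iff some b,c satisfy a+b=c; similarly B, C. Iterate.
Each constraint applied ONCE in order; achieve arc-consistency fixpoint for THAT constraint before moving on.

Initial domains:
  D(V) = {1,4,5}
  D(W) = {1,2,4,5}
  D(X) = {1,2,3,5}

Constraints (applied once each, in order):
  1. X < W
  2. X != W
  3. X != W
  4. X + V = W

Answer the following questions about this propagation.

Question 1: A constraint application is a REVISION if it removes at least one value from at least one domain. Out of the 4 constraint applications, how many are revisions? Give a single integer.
Constraint 1 (X < W) on D(X)={1,2,3,5} D(W)={1,2,4,5}: X {1,2,3,5}->{1,2,3}; W {1,2,4,5}->{2,4,5} => REVISION
Constraint 2 (X != W) on D(X)={1,2,3} D(W)={2,4,5}: no change => not a revision
Constraint 3 (X != W) on D(X)={1,2,3} D(W)={2,4,5}: no change => not a revision
Constraint 4 (X + V = W) on D(X)={1,2,3} D(V)={1,4,5} D(W)={2,4,5}: X {1,2,3}->{1,3}; V {1,4,5}->{1,4} => REVISION
Total revisions = 2

Answer: 2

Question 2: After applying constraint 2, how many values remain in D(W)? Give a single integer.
Constraint 1 (X < W) on D(X)={1,2,3,5} D(W)={1,2,4,5}: X {1,2,3,5}->{1,2,3}; W {1,2,4,5}->{2,4,5}
Constraint 2 (X != W) on D(X)={1,2,3} D(W)={2,4,5}: no change
So after constraint 2: D(W)={2,4,5}, size = 3

Answer: 3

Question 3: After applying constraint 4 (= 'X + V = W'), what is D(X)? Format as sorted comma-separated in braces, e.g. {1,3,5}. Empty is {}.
Answer: {1,3}

Derivation:
Constraint 1 (X < W) on D(X)={1,2,3,5} D(W)={1,2,4,5}: X {1,2,3,5}->{1,2,3}; W {1,2,4,5}->{2,4,5}
Constraint 2 (X != W) on D(X)={1,2,3} D(W)={2,4,5}: no change
Constraint 3 (X != W) on D(X)={1,2,3} D(W)={2,4,5}: no change
Constraint 4 (X + V = W) on D(X)={1,2,3} D(V)={1,4,5} D(W)={2,4,5}: X {1,2,3}->{1,3}; V {1,4,5}->{1,4}
So after constraint 4: D(X) = {1,3}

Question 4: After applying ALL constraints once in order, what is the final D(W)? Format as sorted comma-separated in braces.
Answer: {2,4,5}

Derivation:
Constraint 1 (X < W) on D(X)={1,2,3,5} D(W)={1,2,4,5}: X {1,2,3,5}->{1,2,3}; W {1,2,4,5}->{2,4,5}
Constraint 2 (X != W) on D(X)={1,2,3} D(W)={2,4,5}: no change
Constraint 3 (X != W) on D(X)={1,2,3} D(W)={2,4,5}: no change
Constraint 4 (X + V = W) on D(X)={1,2,3} D(V)={1,4,5} D(W)={2,4,5}: X {1,2,3}->{1,3}; V {1,4,5}->{1,4}
So after all 4 constraints: D(W) = {2,4,5}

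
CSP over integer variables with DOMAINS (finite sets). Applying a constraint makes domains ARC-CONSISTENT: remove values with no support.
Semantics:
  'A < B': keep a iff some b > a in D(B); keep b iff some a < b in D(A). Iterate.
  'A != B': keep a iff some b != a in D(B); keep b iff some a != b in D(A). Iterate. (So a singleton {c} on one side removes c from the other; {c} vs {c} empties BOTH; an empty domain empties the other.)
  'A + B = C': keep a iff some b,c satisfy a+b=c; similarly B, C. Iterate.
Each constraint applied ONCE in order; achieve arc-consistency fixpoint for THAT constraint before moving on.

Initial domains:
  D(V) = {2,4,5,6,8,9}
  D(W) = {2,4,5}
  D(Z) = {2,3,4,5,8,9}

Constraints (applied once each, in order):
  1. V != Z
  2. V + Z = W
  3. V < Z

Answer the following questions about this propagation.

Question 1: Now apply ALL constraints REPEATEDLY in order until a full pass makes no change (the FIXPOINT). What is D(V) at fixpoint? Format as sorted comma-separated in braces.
pass 0 (initial): D(V)={2,4,5,6,8,9}
pass 1: V {2,4,5,6,8,9}->{2}; W {2,4,5}->{4,5}; Z {2,3,4,5,8,9}->{3}
pass 2: W {4,5}->{5}
pass 3: no change
Fixpoint after 3 passes: D(V) = {2}

Answer: {2}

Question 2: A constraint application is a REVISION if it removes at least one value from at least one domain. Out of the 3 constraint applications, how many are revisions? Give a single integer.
Constraint 1 (V != Z) on D(V)={2,4,5,6,8,9} D(Z)={2,3,4,5,8,9}: no change => not a revision
Constraint 2 (V + Z = W) on D(V)={2,4,5,6,8,9} D(Z)={2,3,4,5,8,9} D(W)={2,4,5}: V {2,4,5,6,8,9}->{2}; Z {2,3,4,5,8,9}->{2,3}; W {2,4,5}->{4,5} => REVISION
Constraint 3 (V < Z) on D(V)={2} D(Z)={2,3}: Z {2,3}->{3} => REVISION
Total revisions = 2

Answer: 2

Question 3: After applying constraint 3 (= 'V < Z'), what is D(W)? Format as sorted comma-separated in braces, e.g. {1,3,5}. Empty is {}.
Constraint 1 (V != Z) on D(V)={2,4,5,6,8,9} D(Z)={2,3,4,5,8,9}: no change
Constraint 2 (V + Z = W) on D(V)={2,4,5,6,8,9} D(Z)={2,3,4,5,8,9} D(W)={2,4,5}: V {2,4,5,6,8,9}->{2}; Z {2,3,4,5,8,9}->{2,3}; W {2,4,5}->{4,5}
Constraint 3 (V < Z) on D(V)={2} D(Z)={2,3}: Z {2,3}->{3}
So after constraint 3: D(W) = {4,5}

Answer: {4,5}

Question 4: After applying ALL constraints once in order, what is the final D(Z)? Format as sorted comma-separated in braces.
Constraint 1 (V != Z) on D(V)={2,4,5,6,8,9} D(Z)={2,3,4,5,8,9}: no change
Constraint 2 (V + Z = W) on D(V)={2,4,5,6,8,9} D(Z)={2,3,4,5,8,9} D(W)={2,4,5}: V {2,4,5,6,8,9}->{2}; Z {2,3,4,5,8,9}->{2,3}; W {2,4,5}->{4,5}
Constraint 3 (V < Z) on D(V)={2} D(Z)={2,3}: Z {2,3}->{3}
So after all 3 constraints: D(Z) = {3}

Answer: {3}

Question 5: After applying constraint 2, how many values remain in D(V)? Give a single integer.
Answer: 1

Derivation:
Constraint 1 (V != Z) on D(V)={2,4,5,6,8,9} D(Z)={2,3,4,5,8,9}: no change
Constraint 2 (V + Z = W) on D(V)={2,4,5,6,8,9} D(Z)={2,3,4,5,8,9} D(W)={2,4,5}: V {2,4,5,6,8,9}->{2}; Z {2,3,4,5,8,9}->{2,3}; W {2,4,5}->{4,5}
So after constraint 2: D(V)={2}, size = 1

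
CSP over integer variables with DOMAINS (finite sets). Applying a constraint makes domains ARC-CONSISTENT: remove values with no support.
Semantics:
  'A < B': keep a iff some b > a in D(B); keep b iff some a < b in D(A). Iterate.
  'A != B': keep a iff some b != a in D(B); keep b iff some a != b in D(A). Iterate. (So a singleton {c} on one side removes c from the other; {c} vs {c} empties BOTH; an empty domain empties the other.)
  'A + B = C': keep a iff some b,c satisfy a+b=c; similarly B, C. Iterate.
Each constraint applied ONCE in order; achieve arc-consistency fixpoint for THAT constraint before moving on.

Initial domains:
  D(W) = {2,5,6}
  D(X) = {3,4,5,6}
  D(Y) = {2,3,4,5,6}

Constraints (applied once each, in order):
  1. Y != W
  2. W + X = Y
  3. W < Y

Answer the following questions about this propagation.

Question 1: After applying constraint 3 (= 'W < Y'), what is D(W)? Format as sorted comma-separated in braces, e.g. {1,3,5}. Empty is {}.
Answer: {2}

Derivation:
Constraint 1 (Y != W) on D(Y)={2,3,4,5,6} D(W)={2,5,6}: no change
Constraint 2 (W + X = Y) on D(W)={2,5,6} D(X)={3,4,5,6} D(Y)={2,3,4,5,6}: W {2,5,6}->{2}; X {3,4,5,6}->{3,4}; Y {2,3,4,5,6}->{5,6}
Constraint 3 (W < Y) on D(W)={2} D(Y)={5,6}: no change
So after constraint 3: D(W) = {2}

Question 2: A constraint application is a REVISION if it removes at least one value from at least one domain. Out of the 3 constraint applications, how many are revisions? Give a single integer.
Answer: 1

Derivation:
Constraint 1 (Y != W) on D(Y)={2,3,4,5,6} D(W)={2,5,6}: no change => not a revision
Constraint 2 (W + X = Y) on D(W)={2,5,6} D(X)={3,4,5,6} D(Y)={2,3,4,5,6}: W {2,5,6}->{2}; X {3,4,5,6}->{3,4}; Y {2,3,4,5,6}->{5,6} => REVISION
Constraint 3 (W < Y) on D(W)={2} D(Y)={5,6}: no change => not a revision
Total revisions = 1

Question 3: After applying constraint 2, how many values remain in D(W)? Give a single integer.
Answer: 1

Derivation:
Constraint 1 (Y != W) on D(Y)={2,3,4,5,6} D(W)={2,5,6}: no change
Constraint 2 (W + X = Y) on D(W)={2,5,6} D(X)={3,4,5,6} D(Y)={2,3,4,5,6}: W {2,5,6}->{2}; X {3,4,5,6}->{3,4}; Y {2,3,4,5,6}->{5,6}
So after constraint 2: D(W)={2}, size = 1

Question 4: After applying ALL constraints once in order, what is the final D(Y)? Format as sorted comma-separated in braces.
Answer: {5,6}

Derivation:
Constraint 1 (Y != W) on D(Y)={2,3,4,5,6} D(W)={2,5,6}: no change
Constraint 2 (W + X = Y) on D(W)={2,5,6} D(X)={3,4,5,6} D(Y)={2,3,4,5,6}: W {2,5,6}->{2}; X {3,4,5,6}->{3,4}; Y {2,3,4,5,6}->{5,6}
Constraint 3 (W < Y) on D(W)={2} D(Y)={5,6}: no change
So after all 3 constraints: D(Y) = {5,6}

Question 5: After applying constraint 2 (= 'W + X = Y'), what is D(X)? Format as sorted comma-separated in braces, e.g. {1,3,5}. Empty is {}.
Answer: {3,4}

Derivation:
Constraint 1 (Y != W) on D(Y)={2,3,4,5,6} D(W)={2,5,6}: no change
Constraint 2 (W + X = Y) on D(W)={2,5,6} D(X)={3,4,5,6} D(Y)={2,3,4,5,6}: W {2,5,6}->{2}; X {3,4,5,6}->{3,4}; Y {2,3,4,5,6}->{5,6}
So after constraint 2: D(X) = {3,4}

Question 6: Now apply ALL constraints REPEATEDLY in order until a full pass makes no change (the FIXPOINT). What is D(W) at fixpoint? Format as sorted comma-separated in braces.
pass 0 (initial): D(W)={2,5,6}
pass 1: W {2,5,6}->{2}; X {3,4,5,6}->{3,4}; Y {2,3,4,5,6}->{5,6}
pass 2: no change
Fixpoint after 2 passes: D(W) = {2}

Answer: {2}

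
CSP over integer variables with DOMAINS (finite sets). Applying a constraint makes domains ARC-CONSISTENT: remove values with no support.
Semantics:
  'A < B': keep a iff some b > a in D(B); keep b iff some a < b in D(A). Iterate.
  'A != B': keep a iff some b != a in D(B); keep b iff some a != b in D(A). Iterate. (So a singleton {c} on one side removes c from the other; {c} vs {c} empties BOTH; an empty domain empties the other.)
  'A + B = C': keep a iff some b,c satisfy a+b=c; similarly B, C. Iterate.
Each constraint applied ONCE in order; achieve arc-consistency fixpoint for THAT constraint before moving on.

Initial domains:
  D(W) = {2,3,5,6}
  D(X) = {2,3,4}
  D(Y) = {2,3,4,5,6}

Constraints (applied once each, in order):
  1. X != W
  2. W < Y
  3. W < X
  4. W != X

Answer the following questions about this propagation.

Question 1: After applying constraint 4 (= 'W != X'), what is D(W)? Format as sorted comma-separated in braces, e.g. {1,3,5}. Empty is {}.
Constraint 1 (X != W) on D(X)={2,3,4} D(W)={2,3,5,6}: no change
Constraint 2 (W < Y) on D(W)={2,3,5,6} D(Y)={2,3,4,5,6}: W {2,3,5,6}->{2,3,5}; Y {2,3,4,5,6}->{3,4,5,6}
Constraint 3 (W < X) on D(W)={2,3,5} D(X)={2,3,4}: W {2,3,5}->{2,3}; X {2,3,4}->{3,4}
Constraint 4 (W != X) on D(W)={2,3} D(X)={3,4}: no change
So after constraint 4: D(W) = {2,3}

Answer: {2,3}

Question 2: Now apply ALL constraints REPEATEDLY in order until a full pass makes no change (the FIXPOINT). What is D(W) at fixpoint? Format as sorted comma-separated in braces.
Answer: {2,3}

Derivation:
pass 0 (initial): D(W)={2,3,5,6}
pass 1: W {2,3,5,6}->{2,3}; X {2,3,4}->{3,4}; Y {2,3,4,5,6}->{3,4,5,6}
pass 2: no change
Fixpoint after 2 passes: D(W) = {2,3}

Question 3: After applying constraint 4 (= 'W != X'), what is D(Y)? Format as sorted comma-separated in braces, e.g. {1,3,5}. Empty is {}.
Constraint 1 (X != W) on D(X)={2,3,4} D(W)={2,3,5,6}: no change
Constraint 2 (W < Y) on D(W)={2,3,5,6} D(Y)={2,3,4,5,6}: W {2,3,5,6}->{2,3,5}; Y {2,3,4,5,6}->{3,4,5,6}
Constraint 3 (W < X) on D(W)={2,3,5} D(X)={2,3,4}: W {2,3,5}->{2,3}; X {2,3,4}->{3,4}
Constraint 4 (W != X) on D(W)={2,3} D(X)={3,4}: no change
So after constraint 4: D(Y) = {3,4,5,6}

Answer: {3,4,5,6}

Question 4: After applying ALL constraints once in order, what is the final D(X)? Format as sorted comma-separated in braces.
Answer: {3,4}

Derivation:
Constraint 1 (X != W) on D(X)={2,3,4} D(W)={2,3,5,6}: no change
Constraint 2 (W < Y) on D(W)={2,3,5,6} D(Y)={2,3,4,5,6}: W {2,3,5,6}->{2,3,5}; Y {2,3,4,5,6}->{3,4,5,6}
Constraint 3 (W < X) on D(W)={2,3,5} D(X)={2,3,4}: W {2,3,5}->{2,3}; X {2,3,4}->{3,4}
Constraint 4 (W != X) on D(W)={2,3} D(X)={3,4}: no change
So after all 4 constraints: D(X) = {3,4}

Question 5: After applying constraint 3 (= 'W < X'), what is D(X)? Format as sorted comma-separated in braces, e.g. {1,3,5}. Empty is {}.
Constraint 1 (X != W) on D(X)={2,3,4} D(W)={2,3,5,6}: no change
Constraint 2 (W < Y) on D(W)={2,3,5,6} D(Y)={2,3,4,5,6}: W {2,3,5,6}->{2,3,5}; Y {2,3,4,5,6}->{3,4,5,6}
Constraint 3 (W < X) on D(W)={2,3,5} D(X)={2,3,4}: W {2,3,5}->{2,3}; X {2,3,4}->{3,4}
So after constraint 3: D(X) = {3,4}

Answer: {3,4}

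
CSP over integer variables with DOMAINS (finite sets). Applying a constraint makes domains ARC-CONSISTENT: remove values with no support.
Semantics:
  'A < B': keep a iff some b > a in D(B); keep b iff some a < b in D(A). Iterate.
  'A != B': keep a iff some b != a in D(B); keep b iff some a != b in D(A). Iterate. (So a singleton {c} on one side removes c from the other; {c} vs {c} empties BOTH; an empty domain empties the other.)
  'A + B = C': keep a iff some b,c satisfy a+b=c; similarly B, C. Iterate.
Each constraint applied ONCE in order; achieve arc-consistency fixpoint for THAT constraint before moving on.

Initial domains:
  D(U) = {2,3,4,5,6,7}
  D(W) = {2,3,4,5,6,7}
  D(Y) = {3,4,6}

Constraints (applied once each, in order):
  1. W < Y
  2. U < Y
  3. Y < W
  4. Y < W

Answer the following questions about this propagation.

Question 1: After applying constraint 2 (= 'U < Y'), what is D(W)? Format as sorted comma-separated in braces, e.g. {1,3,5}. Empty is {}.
Answer: {2,3,4,5}

Derivation:
Constraint 1 (W < Y) on D(W)={2,3,4,5,6,7} D(Y)={3,4,6}: W {2,3,4,5,6,7}->{2,3,4,5}
Constraint 2 (U < Y) on D(U)={2,3,4,5,6,7} D(Y)={3,4,6}: U {2,3,4,5,6,7}->{2,3,4,5}
So after constraint 2: D(W) = {2,3,4,5}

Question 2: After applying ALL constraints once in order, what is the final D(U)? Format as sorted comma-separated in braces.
Constraint 1 (W < Y) on D(W)={2,3,4,5,6,7} D(Y)={3,4,6}: W {2,3,4,5,6,7}->{2,3,4,5}
Constraint 2 (U < Y) on D(U)={2,3,4,5,6,7} D(Y)={3,4,6}: U {2,3,4,5,6,7}->{2,3,4,5}
Constraint 3 (Y < W) on D(Y)={3,4,6} D(W)={2,3,4,5}: Y {3,4,6}->{3,4}; W {2,3,4,5}->{4,5}
Constraint 4 (Y < W) on D(Y)={3,4} D(W)={4,5}: no change
So after all 4 constraints: D(U) = {2,3,4,5}

Answer: {2,3,4,5}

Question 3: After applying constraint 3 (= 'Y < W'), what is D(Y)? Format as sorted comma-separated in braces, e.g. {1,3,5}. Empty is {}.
Answer: {3,4}

Derivation:
Constraint 1 (W < Y) on D(W)={2,3,4,5,6,7} D(Y)={3,4,6}: W {2,3,4,5,6,7}->{2,3,4,5}
Constraint 2 (U < Y) on D(U)={2,3,4,5,6,7} D(Y)={3,4,6}: U {2,3,4,5,6,7}->{2,3,4,5}
Constraint 3 (Y < W) on D(Y)={3,4,6} D(W)={2,3,4,5}: Y {3,4,6}->{3,4}; W {2,3,4,5}->{4,5}
So after constraint 3: D(Y) = {3,4}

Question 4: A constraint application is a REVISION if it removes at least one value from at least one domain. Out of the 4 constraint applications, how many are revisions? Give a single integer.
Constraint 1 (W < Y) on D(W)={2,3,4,5,6,7} D(Y)={3,4,6}: W {2,3,4,5,6,7}->{2,3,4,5} => REVISION
Constraint 2 (U < Y) on D(U)={2,3,4,5,6,7} D(Y)={3,4,6}: U {2,3,4,5,6,7}->{2,3,4,5} => REVISION
Constraint 3 (Y < W) on D(Y)={3,4,6} D(W)={2,3,4,5}: Y {3,4,6}->{3,4}; W {2,3,4,5}->{4,5} => REVISION
Constraint 4 (Y < W) on D(Y)={3,4} D(W)={4,5}: no change => not a revision
Total revisions = 3

Answer: 3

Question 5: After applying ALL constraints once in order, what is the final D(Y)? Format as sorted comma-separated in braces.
Answer: {3,4}

Derivation:
Constraint 1 (W < Y) on D(W)={2,3,4,5,6,7} D(Y)={3,4,6}: W {2,3,4,5,6,7}->{2,3,4,5}
Constraint 2 (U < Y) on D(U)={2,3,4,5,6,7} D(Y)={3,4,6}: U {2,3,4,5,6,7}->{2,3,4,5}
Constraint 3 (Y < W) on D(Y)={3,4,6} D(W)={2,3,4,5}: Y {3,4,6}->{3,4}; W {2,3,4,5}->{4,5}
Constraint 4 (Y < W) on D(Y)={3,4} D(W)={4,5}: no change
So after all 4 constraints: D(Y) = {3,4}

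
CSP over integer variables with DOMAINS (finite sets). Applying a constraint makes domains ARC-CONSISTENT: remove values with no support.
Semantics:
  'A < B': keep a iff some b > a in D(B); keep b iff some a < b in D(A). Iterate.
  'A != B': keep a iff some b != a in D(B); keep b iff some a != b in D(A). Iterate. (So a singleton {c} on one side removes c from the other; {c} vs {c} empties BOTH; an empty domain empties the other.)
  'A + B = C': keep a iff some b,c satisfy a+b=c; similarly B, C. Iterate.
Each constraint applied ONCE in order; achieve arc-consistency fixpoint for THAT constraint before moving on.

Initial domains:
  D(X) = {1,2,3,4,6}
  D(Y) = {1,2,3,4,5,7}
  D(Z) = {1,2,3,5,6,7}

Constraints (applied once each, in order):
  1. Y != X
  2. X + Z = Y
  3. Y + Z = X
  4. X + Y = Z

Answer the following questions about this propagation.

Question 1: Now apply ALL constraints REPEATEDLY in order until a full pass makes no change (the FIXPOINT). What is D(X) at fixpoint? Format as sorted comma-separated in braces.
pass 0 (initial): D(X)={1,2,3,4,6}
pass 1: X {1,2,3,4,6}->{}; Y {1,2,3,4,5,7}->{}; Z {1,2,3,5,6,7}->{}
pass 2: no change
Fixpoint after 2 passes: D(X) = {}

Answer: {}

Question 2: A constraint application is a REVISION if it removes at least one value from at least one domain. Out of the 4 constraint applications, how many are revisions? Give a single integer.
Constraint 1 (Y != X) on D(Y)={1,2,3,4,5,7} D(X)={1,2,3,4,6}: no change => not a revision
Constraint 2 (X + Z = Y) on D(X)={1,2,3,4,6} D(Z)={1,2,3,5,6,7} D(Y)={1,2,3,4,5,7}: Z {1,2,3,5,6,7}->{1,2,3,5,6}; Y {1,2,3,4,5,7}->{2,3,4,5,7} => REVISION
Constraint 3 (Y + Z = X) on D(Y)={2,3,4,5,7} D(Z)={1,2,3,5,6} D(X)={1,2,3,4,6}: Y {2,3,4,5,7}->{2,3,4,5}; Z {1,2,3,5,6}->{1,2,3}; X {1,2,3,4,6}->{3,4,6} => REVISION
Constraint 4 (X + Y = Z) on D(X)={3,4,6} D(Y)={2,3,4,5} D(Z)={1,2,3}: X {3,4,6}->{}; Y {2,3,4,5}->{}; Z {1,2,3}->{} => REVISION
Total revisions = 3

Answer: 3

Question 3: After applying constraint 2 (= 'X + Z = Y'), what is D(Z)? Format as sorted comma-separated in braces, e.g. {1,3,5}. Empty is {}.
Constraint 1 (Y != X) on D(Y)={1,2,3,4,5,7} D(X)={1,2,3,4,6}: no change
Constraint 2 (X + Z = Y) on D(X)={1,2,3,4,6} D(Z)={1,2,3,5,6,7} D(Y)={1,2,3,4,5,7}: Z {1,2,3,5,6,7}->{1,2,3,5,6}; Y {1,2,3,4,5,7}->{2,3,4,5,7}
So after constraint 2: D(Z) = {1,2,3,5,6}

Answer: {1,2,3,5,6}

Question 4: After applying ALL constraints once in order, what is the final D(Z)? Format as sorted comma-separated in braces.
Answer: {}

Derivation:
Constraint 1 (Y != X) on D(Y)={1,2,3,4,5,7} D(X)={1,2,3,4,6}: no change
Constraint 2 (X + Z = Y) on D(X)={1,2,3,4,6} D(Z)={1,2,3,5,6,7} D(Y)={1,2,3,4,5,7}: Z {1,2,3,5,6,7}->{1,2,3,5,6}; Y {1,2,3,4,5,7}->{2,3,4,5,7}
Constraint 3 (Y + Z = X) on D(Y)={2,3,4,5,7} D(Z)={1,2,3,5,6} D(X)={1,2,3,4,6}: Y {2,3,4,5,7}->{2,3,4,5}; Z {1,2,3,5,6}->{1,2,3}; X {1,2,3,4,6}->{3,4,6}
Constraint 4 (X + Y = Z) on D(X)={3,4,6} D(Y)={2,3,4,5} D(Z)={1,2,3}: X {3,4,6}->{}; Y {2,3,4,5}->{}; Z {1,2,3}->{}
So after all 4 constraints: D(Z) = {}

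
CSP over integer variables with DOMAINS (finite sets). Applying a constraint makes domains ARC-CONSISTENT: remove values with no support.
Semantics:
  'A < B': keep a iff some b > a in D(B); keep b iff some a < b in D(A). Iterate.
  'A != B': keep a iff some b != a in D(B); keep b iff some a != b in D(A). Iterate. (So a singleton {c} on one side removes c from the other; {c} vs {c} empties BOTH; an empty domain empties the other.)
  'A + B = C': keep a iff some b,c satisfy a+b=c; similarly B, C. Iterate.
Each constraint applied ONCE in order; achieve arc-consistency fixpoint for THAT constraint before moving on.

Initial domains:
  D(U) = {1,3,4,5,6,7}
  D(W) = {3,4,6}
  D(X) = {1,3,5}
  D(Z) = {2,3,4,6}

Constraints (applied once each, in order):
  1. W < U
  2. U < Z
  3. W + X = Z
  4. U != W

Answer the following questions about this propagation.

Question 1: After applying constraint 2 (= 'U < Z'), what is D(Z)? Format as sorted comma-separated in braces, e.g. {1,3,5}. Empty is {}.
Constraint 1 (W < U) on D(W)={3,4,6} D(U)={1,3,4,5,6,7}: U {1,3,4,5,6,7}->{4,5,6,7}
Constraint 2 (U < Z) on D(U)={4,5,6,7} D(Z)={2,3,4,6}: U {4,5,6,7}->{4,5}; Z {2,3,4,6}->{6}
So after constraint 2: D(Z) = {6}

Answer: {6}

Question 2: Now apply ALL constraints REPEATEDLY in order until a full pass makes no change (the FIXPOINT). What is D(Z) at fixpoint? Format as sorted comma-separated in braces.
Answer: {6}

Derivation:
pass 0 (initial): D(Z)={2,3,4,6}
pass 1: U {1,3,4,5,6,7}->{4,5}; W {3,4,6}->{3}; X {1,3,5}->{3}; Z {2,3,4,6}->{6}
pass 2: no change
Fixpoint after 2 passes: D(Z) = {6}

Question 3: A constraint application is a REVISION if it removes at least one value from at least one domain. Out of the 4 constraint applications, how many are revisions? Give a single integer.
Constraint 1 (W < U) on D(W)={3,4,6} D(U)={1,3,4,5,6,7}: U {1,3,4,5,6,7}->{4,5,6,7} => REVISION
Constraint 2 (U < Z) on D(U)={4,5,6,7} D(Z)={2,3,4,6}: U {4,5,6,7}->{4,5}; Z {2,3,4,6}->{6} => REVISION
Constraint 3 (W + X = Z) on D(W)={3,4,6} D(X)={1,3,5} D(Z)={6}: W {3,4,6}->{3}; X {1,3,5}->{3} => REVISION
Constraint 4 (U != W) on D(U)={4,5} D(W)={3}: no change => not a revision
Total revisions = 3

Answer: 3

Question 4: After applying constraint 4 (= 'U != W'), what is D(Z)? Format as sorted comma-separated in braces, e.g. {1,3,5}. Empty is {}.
Constraint 1 (W < U) on D(W)={3,4,6} D(U)={1,3,4,5,6,7}: U {1,3,4,5,6,7}->{4,5,6,7}
Constraint 2 (U < Z) on D(U)={4,5,6,7} D(Z)={2,3,4,6}: U {4,5,6,7}->{4,5}; Z {2,3,4,6}->{6}
Constraint 3 (W + X = Z) on D(W)={3,4,6} D(X)={1,3,5} D(Z)={6}: W {3,4,6}->{3}; X {1,3,5}->{3}
Constraint 4 (U != W) on D(U)={4,5} D(W)={3}: no change
So after constraint 4: D(Z) = {6}

Answer: {6}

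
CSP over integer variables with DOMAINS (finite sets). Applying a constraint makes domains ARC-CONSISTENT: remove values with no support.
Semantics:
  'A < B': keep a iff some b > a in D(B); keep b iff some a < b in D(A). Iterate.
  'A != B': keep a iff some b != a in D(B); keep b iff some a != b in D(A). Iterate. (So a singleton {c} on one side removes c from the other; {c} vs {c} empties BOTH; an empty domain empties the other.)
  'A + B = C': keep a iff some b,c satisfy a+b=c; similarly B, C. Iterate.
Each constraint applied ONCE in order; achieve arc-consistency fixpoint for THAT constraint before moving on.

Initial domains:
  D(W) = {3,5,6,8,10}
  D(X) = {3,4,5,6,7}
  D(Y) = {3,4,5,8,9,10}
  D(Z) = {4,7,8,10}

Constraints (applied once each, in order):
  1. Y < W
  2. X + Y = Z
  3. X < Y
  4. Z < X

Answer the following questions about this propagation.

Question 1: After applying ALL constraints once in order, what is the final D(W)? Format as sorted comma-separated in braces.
Answer: {5,6,8,10}

Derivation:
Constraint 1 (Y < W) on D(Y)={3,4,5,8,9,10} D(W)={3,5,6,8,10}: Y {3,4,5,8,9,10}->{3,4,5,8,9}; W {3,5,6,8,10}->{5,6,8,10}
Constraint 2 (X + Y = Z) on D(X)={3,4,5,6,7} D(Y)={3,4,5,8,9} D(Z)={4,7,8,10}: Y {3,4,5,8,9}->{3,4,5}; Z {4,7,8,10}->{7,8,10}
Constraint 3 (X < Y) on D(X)={3,4,5,6,7} D(Y)={3,4,5}: X {3,4,5,6,7}->{3,4}; Y {3,4,5}->{4,5}
Constraint 4 (Z < X) on D(Z)={7,8,10} D(X)={3,4}: Z {7,8,10}->{}; X {3,4}->{}
So after all 4 constraints: D(W) = {5,6,8,10}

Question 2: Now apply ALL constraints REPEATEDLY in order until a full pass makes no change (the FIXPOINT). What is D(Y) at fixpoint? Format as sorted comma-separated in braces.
pass 0 (initial): D(Y)={3,4,5,8,9,10}
pass 1: W {3,5,6,8,10}->{5,6,8,10}; X {3,4,5,6,7}->{}; Y {3,4,5,8,9,10}->{4,5}; Z {4,7,8,10}->{}
pass 2: Y {4,5}->{}
pass 3: W {5,6,8,10}->{}
pass 4: no change
Fixpoint after 4 passes: D(Y) = {}

Answer: {}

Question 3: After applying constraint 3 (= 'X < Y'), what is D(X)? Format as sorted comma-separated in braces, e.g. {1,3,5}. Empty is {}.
Answer: {3,4}

Derivation:
Constraint 1 (Y < W) on D(Y)={3,4,5,8,9,10} D(W)={3,5,6,8,10}: Y {3,4,5,8,9,10}->{3,4,5,8,9}; W {3,5,6,8,10}->{5,6,8,10}
Constraint 2 (X + Y = Z) on D(X)={3,4,5,6,7} D(Y)={3,4,5,8,9} D(Z)={4,7,8,10}: Y {3,4,5,8,9}->{3,4,5}; Z {4,7,8,10}->{7,8,10}
Constraint 3 (X < Y) on D(X)={3,4,5,6,7} D(Y)={3,4,5}: X {3,4,5,6,7}->{3,4}; Y {3,4,5}->{4,5}
So after constraint 3: D(X) = {3,4}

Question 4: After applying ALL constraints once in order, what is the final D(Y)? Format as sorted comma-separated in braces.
Constraint 1 (Y < W) on D(Y)={3,4,5,8,9,10} D(W)={3,5,6,8,10}: Y {3,4,5,8,9,10}->{3,4,5,8,9}; W {3,5,6,8,10}->{5,6,8,10}
Constraint 2 (X + Y = Z) on D(X)={3,4,5,6,7} D(Y)={3,4,5,8,9} D(Z)={4,7,8,10}: Y {3,4,5,8,9}->{3,4,5}; Z {4,7,8,10}->{7,8,10}
Constraint 3 (X < Y) on D(X)={3,4,5,6,7} D(Y)={3,4,5}: X {3,4,5,6,7}->{3,4}; Y {3,4,5}->{4,5}
Constraint 4 (Z < X) on D(Z)={7,8,10} D(X)={3,4}: Z {7,8,10}->{}; X {3,4}->{}
So after all 4 constraints: D(Y) = {4,5}

Answer: {4,5}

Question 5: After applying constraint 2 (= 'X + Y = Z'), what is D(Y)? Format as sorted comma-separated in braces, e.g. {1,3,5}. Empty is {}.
Answer: {3,4,5}

Derivation:
Constraint 1 (Y < W) on D(Y)={3,4,5,8,9,10} D(W)={3,5,6,8,10}: Y {3,4,5,8,9,10}->{3,4,5,8,9}; W {3,5,6,8,10}->{5,6,8,10}
Constraint 2 (X + Y = Z) on D(X)={3,4,5,6,7} D(Y)={3,4,5,8,9} D(Z)={4,7,8,10}: Y {3,4,5,8,9}->{3,4,5}; Z {4,7,8,10}->{7,8,10}
So after constraint 2: D(Y) = {3,4,5}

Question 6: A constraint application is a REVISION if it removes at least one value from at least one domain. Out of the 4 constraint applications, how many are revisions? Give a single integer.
Constraint 1 (Y < W) on D(Y)={3,4,5,8,9,10} D(W)={3,5,6,8,10}: Y {3,4,5,8,9,10}->{3,4,5,8,9}; W {3,5,6,8,10}->{5,6,8,10} => REVISION
Constraint 2 (X + Y = Z) on D(X)={3,4,5,6,7} D(Y)={3,4,5,8,9} D(Z)={4,7,8,10}: Y {3,4,5,8,9}->{3,4,5}; Z {4,7,8,10}->{7,8,10} => REVISION
Constraint 3 (X < Y) on D(X)={3,4,5,6,7} D(Y)={3,4,5}: X {3,4,5,6,7}->{3,4}; Y {3,4,5}->{4,5} => REVISION
Constraint 4 (Z < X) on D(Z)={7,8,10} D(X)={3,4}: Z {7,8,10}->{}; X {3,4}->{} => REVISION
Total revisions = 4

Answer: 4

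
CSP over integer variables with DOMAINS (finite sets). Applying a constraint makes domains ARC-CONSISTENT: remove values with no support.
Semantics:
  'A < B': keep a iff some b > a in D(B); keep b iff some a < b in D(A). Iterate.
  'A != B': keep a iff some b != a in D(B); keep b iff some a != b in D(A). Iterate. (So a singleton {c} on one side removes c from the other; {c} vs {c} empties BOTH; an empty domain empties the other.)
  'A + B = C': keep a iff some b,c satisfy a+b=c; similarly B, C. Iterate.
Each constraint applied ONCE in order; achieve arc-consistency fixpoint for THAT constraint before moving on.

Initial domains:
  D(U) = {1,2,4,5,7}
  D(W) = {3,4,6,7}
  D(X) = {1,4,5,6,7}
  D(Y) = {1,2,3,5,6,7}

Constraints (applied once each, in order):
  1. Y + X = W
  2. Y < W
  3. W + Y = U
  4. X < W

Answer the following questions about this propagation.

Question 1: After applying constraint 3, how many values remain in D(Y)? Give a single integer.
Answer: 3

Derivation:
Constraint 1 (Y + X = W) on D(Y)={1,2,3,5,6,7} D(X)={1,4,5,6,7} D(W)={3,4,6,7}: Y {1,2,3,5,6,7}->{1,2,3,5,6}; X {1,4,5,6,7}->{1,4,5,6}
Constraint 2 (Y < W) on D(Y)={1,2,3,5,6} D(W)={3,4,6,7}: no change
Constraint 3 (W + Y = U) on D(W)={3,4,6,7} D(Y)={1,2,3,5,6} D(U)={1,2,4,5,7}: W {3,4,6,7}->{3,4,6}; Y {1,2,3,5,6}->{1,2,3}; U {1,2,4,5,7}->{4,5,7}
So after constraint 3: D(Y)={1,2,3}, size = 3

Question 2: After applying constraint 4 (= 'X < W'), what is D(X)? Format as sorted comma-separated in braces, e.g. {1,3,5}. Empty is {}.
Answer: {1,4,5}

Derivation:
Constraint 1 (Y + X = W) on D(Y)={1,2,3,5,6,7} D(X)={1,4,5,6,7} D(W)={3,4,6,7}: Y {1,2,3,5,6,7}->{1,2,3,5,6}; X {1,4,5,6,7}->{1,4,5,6}
Constraint 2 (Y < W) on D(Y)={1,2,3,5,6} D(W)={3,4,6,7}: no change
Constraint 3 (W + Y = U) on D(W)={3,4,6,7} D(Y)={1,2,3,5,6} D(U)={1,2,4,5,7}: W {3,4,6,7}->{3,4,6}; Y {1,2,3,5,6}->{1,2,3}; U {1,2,4,5,7}->{4,5,7}
Constraint 4 (X < W) on D(X)={1,4,5,6} D(W)={3,4,6}: X {1,4,5,6}->{1,4,5}
So after constraint 4: D(X) = {1,4,5}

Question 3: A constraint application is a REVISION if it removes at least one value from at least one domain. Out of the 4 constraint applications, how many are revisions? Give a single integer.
Answer: 3

Derivation:
Constraint 1 (Y + X = W) on D(Y)={1,2,3,5,6,7} D(X)={1,4,5,6,7} D(W)={3,4,6,7}: Y {1,2,3,5,6,7}->{1,2,3,5,6}; X {1,4,5,6,7}->{1,4,5,6} => REVISION
Constraint 2 (Y < W) on D(Y)={1,2,3,5,6} D(W)={3,4,6,7}: no change => not a revision
Constraint 3 (W + Y = U) on D(W)={3,4,6,7} D(Y)={1,2,3,5,6} D(U)={1,2,4,5,7}: W {3,4,6,7}->{3,4,6}; Y {1,2,3,5,6}->{1,2,3}; U {1,2,4,5,7}->{4,5,7} => REVISION
Constraint 4 (X < W) on D(X)={1,4,5,6} D(W)={3,4,6}: X {1,4,5,6}->{1,4,5} => REVISION
Total revisions = 3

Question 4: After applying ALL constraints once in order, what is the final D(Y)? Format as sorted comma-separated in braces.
Constraint 1 (Y + X = W) on D(Y)={1,2,3,5,6,7} D(X)={1,4,5,6,7} D(W)={3,4,6,7}: Y {1,2,3,5,6,7}->{1,2,3,5,6}; X {1,4,5,6,7}->{1,4,5,6}
Constraint 2 (Y < W) on D(Y)={1,2,3,5,6} D(W)={3,4,6,7}: no change
Constraint 3 (W + Y = U) on D(W)={3,4,6,7} D(Y)={1,2,3,5,6} D(U)={1,2,4,5,7}: W {3,4,6,7}->{3,4,6}; Y {1,2,3,5,6}->{1,2,3}; U {1,2,4,5,7}->{4,5,7}
Constraint 4 (X < W) on D(X)={1,4,5,6} D(W)={3,4,6}: X {1,4,5,6}->{1,4,5}
So after all 4 constraints: D(Y) = {1,2,3}

Answer: {1,2,3}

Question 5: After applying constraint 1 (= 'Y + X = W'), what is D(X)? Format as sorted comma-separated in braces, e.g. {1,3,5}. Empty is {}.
Constraint 1 (Y + X = W) on D(Y)={1,2,3,5,6,7} D(X)={1,4,5,6,7} D(W)={3,4,6,7}: Y {1,2,3,5,6,7}->{1,2,3,5,6}; X {1,4,5,6,7}->{1,4,5,6}
So after constraint 1: D(X) = {1,4,5,6}

Answer: {1,4,5,6}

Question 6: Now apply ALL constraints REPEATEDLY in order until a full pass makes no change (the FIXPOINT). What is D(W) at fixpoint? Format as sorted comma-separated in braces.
Answer: {3,4,6}

Derivation:
pass 0 (initial): D(W)={3,4,6,7}
pass 1: U {1,2,4,5,7}->{4,5,7}; W {3,4,6,7}->{3,4,6}; X {1,4,5,6,7}->{1,4,5}; Y {1,2,3,5,6,7}->{1,2,3}
pass 2: no change
Fixpoint after 2 passes: D(W) = {3,4,6}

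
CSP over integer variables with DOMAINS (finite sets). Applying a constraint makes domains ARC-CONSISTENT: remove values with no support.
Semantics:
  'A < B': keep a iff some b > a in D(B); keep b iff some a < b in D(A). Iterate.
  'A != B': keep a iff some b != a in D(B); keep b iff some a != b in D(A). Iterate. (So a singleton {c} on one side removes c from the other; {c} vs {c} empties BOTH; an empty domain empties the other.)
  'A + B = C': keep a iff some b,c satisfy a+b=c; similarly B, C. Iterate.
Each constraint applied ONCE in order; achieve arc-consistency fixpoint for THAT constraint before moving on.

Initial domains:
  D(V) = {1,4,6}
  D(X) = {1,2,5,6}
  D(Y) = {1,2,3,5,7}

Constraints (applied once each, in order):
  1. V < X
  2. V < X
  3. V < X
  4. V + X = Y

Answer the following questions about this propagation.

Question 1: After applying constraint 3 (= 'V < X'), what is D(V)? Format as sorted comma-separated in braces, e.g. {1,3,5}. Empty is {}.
Constraint 1 (V < X) on D(V)={1,4,6} D(X)={1,2,5,6}: V {1,4,6}->{1,4}; X {1,2,5,6}->{2,5,6}
Constraint 2 (V < X) on D(V)={1,4} D(X)={2,5,6}: no change
Constraint 3 (V < X) on D(V)={1,4} D(X)={2,5,6}: no change
So after constraint 3: D(V) = {1,4}

Answer: {1,4}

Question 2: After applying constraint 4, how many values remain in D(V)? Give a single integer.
Answer: 1

Derivation:
Constraint 1 (V < X) on D(V)={1,4,6} D(X)={1,2,5,6}: V {1,4,6}->{1,4}; X {1,2,5,6}->{2,5,6}
Constraint 2 (V < X) on D(V)={1,4} D(X)={2,5,6}: no change
Constraint 3 (V < X) on D(V)={1,4} D(X)={2,5,6}: no change
Constraint 4 (V + X = Y) on D(V)={1,4} D(X)={2,5,6} D(Y)={1,2,3,5,7}: V {1,4}->{1}; X {2,5,6}->{2,6}; Y {1,2,3,5,7}->{3,7}
So after constraint 4: D(V)={1}, size = 1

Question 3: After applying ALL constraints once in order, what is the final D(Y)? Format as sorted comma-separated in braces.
Constraint 1 (V < X) on D(V)={1,4,6} D(X)={1,2,5,6}: V {1,4,6}->{1,4}; X {1,2,5,6}->{2,5,6}
Constraint 2 (V < X) on D(V)={1,4} D(X)={2,5,6}: no change
Constraint 3 (V < X) on D(V)={1,4} D(X)={2,5,6}: no change
Constraint 4 (V + X = Y) on D(V)={1,4} D(X)={2,5,6} D(Y)={1,2,3,5,7}: V {1,4}->{1}; X {2,5,6}->{2,6}; Y {1,2,3,5,7}->{3,7}
So after all 4 constraints: D(Y) = {3,7}

Answer: {3,7}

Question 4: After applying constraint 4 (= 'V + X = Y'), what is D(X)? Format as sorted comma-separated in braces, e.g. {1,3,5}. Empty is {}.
Constraint 1 (V < X) on D(V)={1,4,6} D(X)={1,2,5,6}: V {1,4,6}->{1,4}; X {1,2,5,6}->{2,5,6}
Constraint 2 (V < X) on D(V)={1,4} D(X)={2,5,6}: no change
Constraint 3 (V < X) on D(V)={1,4} D(X)={2,5,6}: no change
Constraint 4 (V + X = Y) on D(V)={1,4} D(X)={2,5,6} D(Y)={1,2,3,5,7}: V {1,4}->{1}; X {2,5,6}->{2,6}; Y {1,2,3,5,7}->{3,7}
So after constraint 4: D(X) = {2,6}

Answer: {2,6}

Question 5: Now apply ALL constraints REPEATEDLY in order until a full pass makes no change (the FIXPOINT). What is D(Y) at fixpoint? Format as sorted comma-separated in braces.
Answer: {3,7}

Derivation:
pass 0 (initial): D(Y)={1,2,3,5,7}
pass 1: V {1,4,6}->{1}; X {1,2,5,6}->{2,6}; Y {1,2,3,5,7}->{3,7}
pass 2: no change
Fixpoint after 2 passes: D(Y) = {3,7}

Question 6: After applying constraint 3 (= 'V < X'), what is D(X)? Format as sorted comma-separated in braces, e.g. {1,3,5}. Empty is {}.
Answer: {2,5,6}

Derivation:
Constraint 1 (V < X) on D(V)={1,4,6} D(X)={1,2,5,6}: V {1,4,6}->{1,4}; X {1,2,5,6}->{2,5,6}
Constraint 2 (V < X) on D(V)={1,4} D(X)={2,5,6}: no change
Constraint 3 (V < X) on D(V)={1,4} D(X)={2,5,6}: no change
So after constraint 3: D(X) = {2,5,6}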